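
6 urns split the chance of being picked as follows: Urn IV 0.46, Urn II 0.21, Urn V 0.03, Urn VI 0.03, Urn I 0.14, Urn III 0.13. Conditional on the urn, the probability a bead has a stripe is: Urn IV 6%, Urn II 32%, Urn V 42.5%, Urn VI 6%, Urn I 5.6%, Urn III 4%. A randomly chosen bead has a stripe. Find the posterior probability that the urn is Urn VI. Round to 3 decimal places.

Prior × likelihood for each hypothesis:
  Urn IV: 0.46 × 0.06 = 0.0276
  Urn II: 0.21 × 0.32 = 0.0672
  Urn V: 0.03 × 0.425 = 0.01275
  Urn VI: 0.03 × 0.06 = 0.0018
  Urn I: 0.14 × 0.056 = 0.00784
  Urn III: 0.13 × 0.04 = 0.0052
Sum = 0.12239.
P(Urn VI | evidence) = 0.0018 / 0.12239 ≈ 0.015.

0.015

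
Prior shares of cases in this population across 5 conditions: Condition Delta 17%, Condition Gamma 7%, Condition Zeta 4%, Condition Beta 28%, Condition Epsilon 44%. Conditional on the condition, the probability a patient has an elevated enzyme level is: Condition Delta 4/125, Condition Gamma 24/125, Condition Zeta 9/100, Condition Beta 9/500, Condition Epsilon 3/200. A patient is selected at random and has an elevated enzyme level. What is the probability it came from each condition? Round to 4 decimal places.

Condition Delta 0.1594, Condition Gamma 0.3939, Condition Zeta 0.1055, Condition Beta 0.1477, Condition Epsilon 0.1934

By Bayes' rule, posterior ∝ prior × likelihood:
  Condition Delta: 0.17 × 0.032 = 0.00544
  Condition Gamma: 0.07 × 0.192 = 0.01344
  Condition Zeta: 0.04 × 0.09 = 0.0036
  Condition Beta: 0.28 × 0.018 = 0.00504
  Condition Epsilon: 0.44 × 0.015 = 0.0066
Sum = 0.03412.
P(Condition Delta | elevated) = 0.00544/0.03412 ≈ 0.1594
P(Condition Gamma | elevated) = 0.01344/0.03412 ≈ 0.3939
P(Condition Zeta | elevated) = 0.0036/0.03412 ≈ 0.1055
P(Condition Beta | elevated) = 0.00504/0.03412 ≈ 0.1477
P(Condition Epsilon | elevated) = 0.0066/0.03412 ≈ 0.1934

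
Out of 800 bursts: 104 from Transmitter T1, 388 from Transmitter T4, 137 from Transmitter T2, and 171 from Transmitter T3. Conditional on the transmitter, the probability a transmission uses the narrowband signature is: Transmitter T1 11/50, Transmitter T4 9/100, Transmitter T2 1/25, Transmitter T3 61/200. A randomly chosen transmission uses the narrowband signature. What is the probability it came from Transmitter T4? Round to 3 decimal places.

Prior × likelihood for each hypothesis:
  Transmitter T1: 0.13 × 0.22 = 0.0286
  Transmitter T4: 0.485 × 0.09 = 0.04365
  Transmitter T2: 0.17125 × 0.04 = 0.00685
  Transmitter T3: 0.21375 × 0.305 = 0.06519375
Total = 0.14429375.
P(Transmitter T4 | evidence) = 0.04365 / 0.14429375 ≈ 0.303.

0.303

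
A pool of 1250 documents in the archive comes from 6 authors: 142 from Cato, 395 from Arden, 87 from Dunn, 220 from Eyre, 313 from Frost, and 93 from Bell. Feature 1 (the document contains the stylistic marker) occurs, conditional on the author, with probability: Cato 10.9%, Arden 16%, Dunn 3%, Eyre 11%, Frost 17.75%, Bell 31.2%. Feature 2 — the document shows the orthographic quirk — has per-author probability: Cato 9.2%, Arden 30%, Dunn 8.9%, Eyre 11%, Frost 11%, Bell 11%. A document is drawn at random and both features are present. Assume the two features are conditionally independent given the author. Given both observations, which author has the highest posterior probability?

Arden

By Bayes' rule, posterior ∝ prior × likelihood:
  Cato: 0.1136 × 0.109 × 0.092 = 0.0011391808
  Arden: 0.316 × 0.16 × 0.3 = 0.015168
  Dunn: 0.0696 × 0.03 × 0.089 = 0.000185832
  Eyre: 0.176 × 0.11 × 0.11 = 0.0021296
  Frost: 0.2504 × 0.1775 × 0.11 = 0.00488906
  Bell: 0.0744 × 0.312 × 0.11 = 0.002553408
Total = 0.0260650808.
Largest term belongs to Arden, so Arden is most probable.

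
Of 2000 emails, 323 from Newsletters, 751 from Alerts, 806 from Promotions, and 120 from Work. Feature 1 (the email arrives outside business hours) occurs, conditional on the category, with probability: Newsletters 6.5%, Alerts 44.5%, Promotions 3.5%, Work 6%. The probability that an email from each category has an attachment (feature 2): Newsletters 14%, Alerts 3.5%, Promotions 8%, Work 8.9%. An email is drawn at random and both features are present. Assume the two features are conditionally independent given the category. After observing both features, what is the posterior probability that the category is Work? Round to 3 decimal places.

By Bayes' rule, posterior ∝ prior × likelihood:
  Newsletters: 0.1615 × 0.065 × 0.14 = 0.00146965
  Alerts: 0.3755 × 0.445 × 0.035 = 0.0058484125
  Promotions: 0.403 × 0.035 × 0.08 = 0.0011284
  Work: 0.06 × 0.06 × 0.089 = 0.0003204
Sum = 0.0087668625.
P(Work | evidence) = 0.0003204 / 0.0087668625 ≈ 0.037.

0.037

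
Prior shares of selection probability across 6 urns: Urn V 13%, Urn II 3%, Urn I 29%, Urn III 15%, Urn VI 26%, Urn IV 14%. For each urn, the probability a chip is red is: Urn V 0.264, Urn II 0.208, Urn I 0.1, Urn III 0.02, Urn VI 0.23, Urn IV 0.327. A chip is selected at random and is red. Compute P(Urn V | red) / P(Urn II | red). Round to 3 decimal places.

5.500

Prior × likelihood for each hypothesis:
  Urn V: 0.13 × 0.264 = 0.03432
  Urn II: 0.03 × 0.208 = 0.00624
  Urn I: 0.29 × 0.1 = 0.029
  Urn III: 0.15 × 0.02 = 0.003
  Urn VI: 0.26 × 0.23 = 0.0598
  Urn IV: 0.14 × 0.327 = 0.04578
Sum = 0.17814.
The ratio is 0.03432 / 0.00624 (the normalizer cancels) = 5.500.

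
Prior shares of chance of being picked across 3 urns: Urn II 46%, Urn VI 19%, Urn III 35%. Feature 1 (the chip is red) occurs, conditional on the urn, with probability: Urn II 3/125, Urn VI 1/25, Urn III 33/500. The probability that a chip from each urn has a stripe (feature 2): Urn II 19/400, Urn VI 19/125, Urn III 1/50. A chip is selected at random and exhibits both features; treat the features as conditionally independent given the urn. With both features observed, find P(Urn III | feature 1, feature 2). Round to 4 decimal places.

Compute prior × likelihood for every hypothesis:
  Urn II: 0.46 × 0.024 × 0.0475 = 0.0005244
  Urn VI: 0.19 × 0.04 × 0.152 = 0.0011552
  Urn III: 0.35 × 0.066 × 0.02 = 0.000462
Sum = 0.0021416.
P(Urn III | evidence) = 0.000462 / 0.0021416 ≈ 0.2157.

0.2157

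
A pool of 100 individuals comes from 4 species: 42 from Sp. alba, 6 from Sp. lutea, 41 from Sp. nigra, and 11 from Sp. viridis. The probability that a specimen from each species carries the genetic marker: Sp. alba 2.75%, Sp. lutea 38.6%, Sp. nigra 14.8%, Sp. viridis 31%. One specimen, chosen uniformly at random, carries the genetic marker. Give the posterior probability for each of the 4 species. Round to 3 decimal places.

Sp. alba 0.089, Sp. lutea 0.179, Sp. nigra 0.469, Sp. viridis 0.263

Compute prior × likelihood for every hypothesis:
  Sp. alba: 0.42 × 0.0275 = 0.01155
  Sp. lutea: 0.06 × 0.386 = 0.02316
  Sp. nigra: 0.41 × 0.148 = 0.06068
  Sp. viridis: 0.11 × 0.31 = 0.0341
Normalizing constant = 0.12949.
P(Sp. alba | marker) = 0.01155/0.12949 ≈ 0.089
P(Sp. lutea | marker) = 0.02316/0.12949 ≈ 0.179
P(Sp. nigra | marker) = 0.06068/0.12949 ≈ 0.469
P(Sp. viridis | marker) = 0.0341/0.12949 ≈ 0.263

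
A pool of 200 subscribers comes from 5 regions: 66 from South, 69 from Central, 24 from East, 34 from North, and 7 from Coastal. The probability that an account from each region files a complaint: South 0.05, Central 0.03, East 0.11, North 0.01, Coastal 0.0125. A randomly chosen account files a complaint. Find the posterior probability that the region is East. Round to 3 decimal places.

0.313

By Bayes' rule, posterior ∝ prior × likelihood:
  South: 0.33 × 0.05 = 0.0165
  Central: 0.345 × 0.03 = 0.01035
  East: 0.12 × 0.11 = 0.0132
  North: 0.17 × 0.01 = 0.0017
  Coastal: 0.035 × 0.0125 = 0.0004375
Normalizing constant = 0.0421875.
P(East | evidence) = 0.0132 / 0.0421875 ≈ 0.313.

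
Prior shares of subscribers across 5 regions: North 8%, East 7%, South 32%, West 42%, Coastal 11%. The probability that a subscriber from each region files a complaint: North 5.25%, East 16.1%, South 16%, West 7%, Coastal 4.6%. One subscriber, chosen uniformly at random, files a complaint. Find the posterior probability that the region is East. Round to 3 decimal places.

By Bayes' rule, posterior ∝ prior × likelihood:
  North: 0.08 × 0.0525 = 0.0042
  East: 0.07 × 0.161 = 0.01127
  South: 0.32 × 0.16 = 0.0512
  West: 0.42 × 0.07 = 0.0294
  Coastal: 0.11 × 0.046 = 0.00506
Sum = 0.10113.
P(East | evidence) = 0.01127 / 0.10113 ≈ 0.111.

0.111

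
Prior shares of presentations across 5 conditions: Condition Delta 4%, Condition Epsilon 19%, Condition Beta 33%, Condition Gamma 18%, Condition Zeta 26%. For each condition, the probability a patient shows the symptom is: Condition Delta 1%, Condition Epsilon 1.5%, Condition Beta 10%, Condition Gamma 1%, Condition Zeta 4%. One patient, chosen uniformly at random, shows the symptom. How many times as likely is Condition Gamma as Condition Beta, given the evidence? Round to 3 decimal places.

0.055

Unnormalized posteriors (prior × likelihood):
  Condition Delta: 0.04 × 0.01 = 0.0004
  Condition Epsilon: 0.19 × 0.015 = 0.00285
  Condition Beta: 0.33 × 0.1 = 0.033
  Condition Gamma: 0.18 × 0.01 = 0.0018
  Condition Zeta: 0.26 × 0.04 = 0.0104
Sum = 0.04845.
The ratio is 0.0018 / 0.033 (the normalizer cancels) = 0.055.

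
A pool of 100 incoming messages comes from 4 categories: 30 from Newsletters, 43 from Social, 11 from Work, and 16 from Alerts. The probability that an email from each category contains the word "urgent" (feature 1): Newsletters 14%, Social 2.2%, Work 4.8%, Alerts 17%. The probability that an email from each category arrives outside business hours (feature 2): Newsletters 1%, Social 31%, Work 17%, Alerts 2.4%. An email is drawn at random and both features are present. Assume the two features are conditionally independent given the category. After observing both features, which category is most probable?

Social

Unnormalized posteriors (prior × likelihood):
  Newsletters: 0.3 × 0.14 × 0.01 = 0.00042
  Social: 0.43 × 0.022 × 0.31 = 0.0029326
  Work: 0.11 × 0.048 × 0.17 = 0.0008976
  Alerts: 0.16 × 0.17 × 0.024 = 0.0006528
Total = 0.004903.
Largest term belongs to Social, so Social is most probable.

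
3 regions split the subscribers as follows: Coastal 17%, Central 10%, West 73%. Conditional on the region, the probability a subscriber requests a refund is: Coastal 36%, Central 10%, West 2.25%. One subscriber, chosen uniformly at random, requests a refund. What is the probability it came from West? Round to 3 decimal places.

0.187

Prior × likelihood for each hypothesis:
  Coastal: 0.17 × 0.36 = 0.0612
  Central: 0.1 × 0.1 = 0.01
  West: 0.73 × 0.0225 = 0.016425
Sum = 0.087625.
P(West | evidence) = 0.016425 / 0.087625 ≈ 0.187.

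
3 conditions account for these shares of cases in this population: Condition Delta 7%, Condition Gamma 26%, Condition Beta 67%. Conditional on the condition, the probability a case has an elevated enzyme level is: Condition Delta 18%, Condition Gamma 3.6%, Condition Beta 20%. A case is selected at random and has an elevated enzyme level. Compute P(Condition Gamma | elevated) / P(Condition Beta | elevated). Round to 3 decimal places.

Unnormalized posteriors (prior × likelihood):
  Condition Delta: 0.07 × 0.18 = 0.0126
  Condition Gamma: 0.26 × 0.036 = 0.00936
  Condition Beta: 0.67 × 0.2 = 0.134
Normalizing constant = 0.15596.
The ratio is 0.00936 / 0.134 (the normalizer cancels) = 0.070.

0.070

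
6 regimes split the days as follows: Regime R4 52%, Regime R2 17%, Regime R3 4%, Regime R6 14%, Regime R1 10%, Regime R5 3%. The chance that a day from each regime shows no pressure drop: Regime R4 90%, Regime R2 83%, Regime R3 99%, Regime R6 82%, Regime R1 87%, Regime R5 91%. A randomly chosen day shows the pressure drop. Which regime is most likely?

Regime R4

Taking complements, P(drop | each) = Regime R4 0.1, Regime R2 0.17, Regime R3 0.01, Regime R6 0.18, Regime R1 0.13, Regime R5 0.09.
Prior × likelihood for each hypothesis:
  Regime R4: 0.52 × 0.1 = 0.052
  Regime R2: 0.17 × 0.17 = 0.0289
  Regime R3: 0.04 × 0.01 = 0.0004
  Regime R6: 0.14 × 0.18 = 0.0252
  Regime R1: 0.1 × 0.13 = 0.013
  Regime R5: 0.03 × 0.09 = 0.0027
Normalizing constant = 0.1222.
Largest term belongs to Regime R4, so Regime R4 is most probable.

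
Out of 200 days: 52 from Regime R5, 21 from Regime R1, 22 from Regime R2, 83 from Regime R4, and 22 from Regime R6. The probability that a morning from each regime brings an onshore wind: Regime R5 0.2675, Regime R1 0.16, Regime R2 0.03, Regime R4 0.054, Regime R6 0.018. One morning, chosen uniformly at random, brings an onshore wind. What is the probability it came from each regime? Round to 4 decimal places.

Prior × likelihood for each hypothesis:
  Regime R5: 0.26 × 0.2675 = 0.06955
  Regime R1: 0.105 × 0.16 = 0.0168
  Regime R2: 0.11 × 0.03 = 0.0033
  Regime R4: 0.415 × 0.054 = 0.02241
  Regime R6: 0.11 × 0.018 = 0.00198
Normalizing constant = 0.11404.
P(Regime R5 | onshore) = 0.06955/0.11404 ≈ 0.6099
P(Regime R1 | onshore) = 0.0168/0.11404 ≈ 0.1473
P(Regime R2 | onshore) = 0.0033/0.11404 ≈ 0.0289
P(Regime R4 | onshore) = 0.02241/0.11404 ≈ 0.1965
P(Regime R6 | onshore) = 0.00198/0.11404 ≈ 0.0174

Regime R5 0.6099, Regime R1 0.1473, Regime R2 0.0289, Regime R4 0.1965, Regime R6 0.0174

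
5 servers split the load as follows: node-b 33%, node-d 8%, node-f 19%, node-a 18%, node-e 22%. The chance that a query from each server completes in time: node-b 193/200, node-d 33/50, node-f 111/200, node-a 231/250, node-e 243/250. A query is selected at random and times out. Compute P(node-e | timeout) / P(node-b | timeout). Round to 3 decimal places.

Taking complements, P(timeout | each) = node-b 0.035, node-d 0.34, node-f 0.445, node-a 0.076, node-e 0.028.
By Bayes' rule, posterior ∝ prior × likelihood:
  node-b: 0.33 × 0.035 = 0.01155
  node-d: 0.08 × 0.34 = 0.0272
  node-f: 0.19 × 0.445 = 0.08455
  node-a: 0.18 × 0.076 = 0.01368
  node-e: 0.22 × 0.028 = 0.00616
Normalizing constant = 0.14314.
The ratio is 0.00616 / 0.01155 (the normalizer cancels) = 0.533.

0.533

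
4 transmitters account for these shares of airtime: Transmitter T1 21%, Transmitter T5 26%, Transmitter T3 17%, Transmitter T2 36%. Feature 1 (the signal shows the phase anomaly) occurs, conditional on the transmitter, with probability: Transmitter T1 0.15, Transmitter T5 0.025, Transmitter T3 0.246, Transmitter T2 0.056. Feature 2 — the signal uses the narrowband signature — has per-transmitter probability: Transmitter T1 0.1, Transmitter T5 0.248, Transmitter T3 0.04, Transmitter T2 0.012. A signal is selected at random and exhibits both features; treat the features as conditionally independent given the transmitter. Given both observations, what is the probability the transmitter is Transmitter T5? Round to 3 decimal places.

Unnormalized posteriors (prior × likelihood):
  Transmitter T1: 0.21 × 0.15 × 0.1 = 0.00315
  Transmitter T5: 0.26 × 0.025 × 0.248 = 0.001612
  Transmitter T3: 0.17 × 0.246 × 0.04 = 0.0016728
  Transmitter T2: 0.36 × 0.056 × 0.012 = 0.00024192
Normalizing constant = 0.00667672.
P(Transmitter T5 | evidence) = 0.001612 / 0.00667672 ≈ 0.241.

0.241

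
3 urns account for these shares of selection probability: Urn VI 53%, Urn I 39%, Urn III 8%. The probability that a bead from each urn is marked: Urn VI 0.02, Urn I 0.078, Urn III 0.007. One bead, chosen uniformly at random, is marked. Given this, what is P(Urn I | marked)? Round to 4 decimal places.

0.7316

Compute prior × likelihood for every hypothesis:
  Urn VI: 0.53 × 0.02 = 0.0106
  Urn I: 0.39 × 0.078 = 0.03042
  Urn III: 0.08 × 0.007 = 0.00056
Total = 0.04158.
P(Urn I | evidence) = 0.03042 / 0.04158 ≈ 0.7316.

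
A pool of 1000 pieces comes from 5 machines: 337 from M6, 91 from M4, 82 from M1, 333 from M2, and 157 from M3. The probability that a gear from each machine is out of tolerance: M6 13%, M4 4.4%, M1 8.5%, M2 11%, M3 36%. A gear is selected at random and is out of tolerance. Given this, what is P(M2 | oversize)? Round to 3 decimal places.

Unnormalized posteriors (prior × likelihood):
  M6: 0.337 × 0.13 = 0.04381
  M4: 0.091 × 0.044 = 0.004004
  M1: 0.082 × 0.085 = 0.00697
  M2: 0.333 × 0.11 = 0.03663
  M3: 0.157 × 0.36 = 0.05652
Sum = 0.147934.
P(M2 | evidence) = 0.03663 / 0.147934 ≈ 0.248.

0.248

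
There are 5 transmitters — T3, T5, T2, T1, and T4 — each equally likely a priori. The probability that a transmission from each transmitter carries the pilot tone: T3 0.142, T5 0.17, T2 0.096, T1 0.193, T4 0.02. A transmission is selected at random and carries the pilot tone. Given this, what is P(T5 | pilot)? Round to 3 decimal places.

Since the prior is uniform, the posterior is proportional to the likelihood:
  T3: 0.142
  T5: 0.17
  T2: 0.096
  T1: 0.193
  T4: 0.02
Normalizing constant = 0.621.
P(T5 | evidence) = 0.17 / 0.621 ≈ 0.274.

0.274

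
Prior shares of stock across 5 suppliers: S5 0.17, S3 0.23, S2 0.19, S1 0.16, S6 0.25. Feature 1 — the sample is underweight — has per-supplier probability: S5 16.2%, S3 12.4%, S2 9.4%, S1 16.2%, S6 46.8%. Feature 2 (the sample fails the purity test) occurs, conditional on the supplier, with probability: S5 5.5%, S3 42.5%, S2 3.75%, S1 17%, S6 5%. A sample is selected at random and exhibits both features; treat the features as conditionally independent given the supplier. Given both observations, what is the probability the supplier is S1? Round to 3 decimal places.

Compute prior × likelihood for every hypothesis:
  S5: 0.17 × 0.162 × 0.055 = 0.0015147
  S3: 0.23 × 0.124 × 0.425 = 0.012121
  S2: 0.19 × 0.094 × 0.0375 = 0.00066975
  S1: 0.16 × 0.162 × 0.17 = 0.0044064
  S6: 0.25 × 0.468 × 0.05 = 0.00585
Total = 0.02456185.
P(S1 | evidence) = 0.0044064 / 0.02456185 ≈ 0.179.

0.179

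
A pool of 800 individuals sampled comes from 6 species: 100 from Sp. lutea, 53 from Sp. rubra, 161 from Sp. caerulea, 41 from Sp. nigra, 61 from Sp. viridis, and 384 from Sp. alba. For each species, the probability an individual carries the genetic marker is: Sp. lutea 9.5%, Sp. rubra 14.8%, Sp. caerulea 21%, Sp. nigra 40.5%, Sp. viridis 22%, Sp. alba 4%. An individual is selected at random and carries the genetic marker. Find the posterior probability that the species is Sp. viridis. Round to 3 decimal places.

Compute prior × likelihood for every hypothesis:
  Sp. lutea: 0.125 × 0.095 = 0.011875
  Sp. rubra: 0.06625 × 0.148 = 0.009805
  Sp. caerulea: 0.20125 × 0.21 = 0.0422625
  Sp. nigra: 0.05125 × 0.405 = 0.02075625
  Sp. viridis: 0.07625 × 0.22 = 0.016775
  Sp. alba: 0.48 × 0.04 = 0.0192
Total = 0.12067375.
P(Sp. viridis | evidence) = 0.016775 / 0.12067375 ≈ 0.139.

0.139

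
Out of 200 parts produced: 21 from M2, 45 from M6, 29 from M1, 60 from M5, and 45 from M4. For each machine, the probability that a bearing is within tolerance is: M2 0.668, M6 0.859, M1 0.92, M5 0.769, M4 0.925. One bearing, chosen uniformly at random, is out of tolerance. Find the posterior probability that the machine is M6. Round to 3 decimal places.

0.193

Taking complements, P(oversize | each) = M2 0.332, M6 0.141, M1 0.08, M5 0.231, M4 0.075.
Compute prior × likelihood for every hypothesis:
  M2: 0.105 × 0.332 = 0.03486
  M6: 0.225 × 0.141 = 0.031725
  M1: 0.145 × 0.08 = 0.0116
  M5: 0.3 × 0.231 = 0.0693
  M4: 0.225 × 0.075 = 0.016875
Total = 0.16436.
P(M6 | evidence) = 0.031725 / 0.16436 ≈ 0.193.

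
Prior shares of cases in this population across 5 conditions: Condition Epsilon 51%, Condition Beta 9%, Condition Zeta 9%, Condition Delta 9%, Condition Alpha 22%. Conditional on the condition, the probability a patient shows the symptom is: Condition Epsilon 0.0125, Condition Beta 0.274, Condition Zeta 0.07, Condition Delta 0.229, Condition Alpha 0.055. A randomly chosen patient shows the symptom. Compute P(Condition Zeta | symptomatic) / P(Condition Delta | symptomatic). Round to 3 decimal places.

0.306

Compute prior × likelihood for every hypothesis:
  Condition Epsilon: 0.51 × 0.0125 = 0.006375
  Condition Beta: 0.09 × 0.274 = 0.02466
  Condition Zeta: 0.09 × 0.07 = 0.0063
  Condition Delta: 0.09 × 0.229 = 0.02061
  Condition Alpha: 0.22 × 0.055 = 0.0121
Total = 0.070045.
The ratio is 0.0063 / 0.02061 (the normalizer cancels) = 0.306.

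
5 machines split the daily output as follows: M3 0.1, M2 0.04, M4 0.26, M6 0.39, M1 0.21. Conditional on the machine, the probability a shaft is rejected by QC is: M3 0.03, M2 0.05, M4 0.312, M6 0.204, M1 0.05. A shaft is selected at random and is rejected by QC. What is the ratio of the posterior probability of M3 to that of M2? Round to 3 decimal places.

1.500

By Bayes' rule, posterior ∝ prior × likelihood:
  M3: 0.1 × 0.03 = 0.003
  M2: 0.04 × 0.05 = 0.002
  M4: 0.26 × 0.312 = 0.08112
  M6: 0.39 × 0.204 = 0.07956
  M1: 0.21 × 0.05 = 0.0105
Normalizing constant = 0.17618.
The ratio is 0.003 / 0.002 (the normalizer cancels) = 1.500.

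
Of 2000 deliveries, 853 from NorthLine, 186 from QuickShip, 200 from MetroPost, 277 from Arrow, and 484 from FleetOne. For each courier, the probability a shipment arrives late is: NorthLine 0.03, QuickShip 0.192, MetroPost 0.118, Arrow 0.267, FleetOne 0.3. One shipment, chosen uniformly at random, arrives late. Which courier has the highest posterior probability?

By Bayes' rule, posterior ∝ prior × likelihood:
  NorthLine: 0.4265 × 0.03 = 0.012795
  QuickShip: 0.093 × 0.192 = 0.017856
  MetroPost: 0.1 × 0.118 = 0.0118
  Arrow: 0.1385 × 0.267 = 0.0369795
  FleetOne: 0.242 × 0.3 = 0.0726
Sum = 0.1520305.
Largest term belongs to FleetOne, so FleetOne is most probable.

FleetOne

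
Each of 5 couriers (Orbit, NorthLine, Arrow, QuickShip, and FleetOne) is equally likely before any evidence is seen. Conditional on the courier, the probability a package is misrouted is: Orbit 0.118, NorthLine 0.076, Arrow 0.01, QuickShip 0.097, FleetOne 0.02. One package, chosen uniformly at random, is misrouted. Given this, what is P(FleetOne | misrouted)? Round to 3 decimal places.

Since the prior is uniform, the posterior is proportional to the likelihood:
  Orbit: 0.118
  NorthLine: 0.076
  Arrow: 0.01
  QuickShip: 0.097
  FleetOne: 0.02
Normalizing constant = 0.321.
P(FleetOne | evidence) = 0.02 / 0.321 ≈ 0.062.

0.062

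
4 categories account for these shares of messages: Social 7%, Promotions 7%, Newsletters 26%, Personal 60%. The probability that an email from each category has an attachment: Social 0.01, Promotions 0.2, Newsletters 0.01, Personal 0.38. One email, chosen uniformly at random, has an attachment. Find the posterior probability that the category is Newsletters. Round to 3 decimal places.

0.011

Compute prior × likelihood for every hypothesis:
  Social: 0.07 × 0.01 = 0.0007
  Promotions: 0.07 × 0.2 = 0.014
  Newsletters: 0.26 × 0.01 = 0.0026
  Personal: 0.6 × 0.38 = 0.228
Sum = 0.2453.
P(Newsletters | evidence) = 0.0026 / 0.2453 ≈ 0.011.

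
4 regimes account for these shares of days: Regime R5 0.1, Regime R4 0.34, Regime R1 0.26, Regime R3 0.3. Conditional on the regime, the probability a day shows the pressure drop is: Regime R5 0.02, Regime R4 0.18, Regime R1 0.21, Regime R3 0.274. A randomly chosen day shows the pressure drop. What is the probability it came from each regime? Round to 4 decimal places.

Regime R5 0.0100, Regime R4 0.3060, Regime R1 0.2730, Regime R3 0.4110

Prior × likelihood for each hypothesis:
  Regime R5: 0.1 × 0.02 = 0.002
  Regime R4: 0.34 × 0.18 = 0.0612
  Regime R1: 0.26 × 0.21 = 0.0546
  Regime R3: 0.3 × 0.274 = 0.0822
Normalizing constant = 0.2.
P(Regime R5 | drop) = 0.002/0.2 ≈ 0.0100
P(Regime R4 | drop) = 0.0612/0.2 ≈ 0.3060
P(Regime R1 | drop) = 0.0546/0.2 ≈ 0.2730
P(Regime R3 | drop) = 0.0822/0.2 ≈ 0.4110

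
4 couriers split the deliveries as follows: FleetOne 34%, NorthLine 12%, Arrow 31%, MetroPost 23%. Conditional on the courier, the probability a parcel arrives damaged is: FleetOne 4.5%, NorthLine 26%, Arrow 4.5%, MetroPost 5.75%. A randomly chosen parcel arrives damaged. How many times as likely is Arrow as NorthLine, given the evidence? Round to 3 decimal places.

0.447

Compute prior × likelihood for every hypothesis:
  FleetOne: 0.34 × 0.045 = 0.0153
  NorthLine: 0.12 × 0.26 = 0.0312
  Arrow: 0.31 × 0.045 = 0.01395
  MetroPost: 0.23 × 0.0575 = 0.013225
Total = 0.073675.
The ratio is 0.01395 / 0.0312 (the normalizer cancels) = 0.447.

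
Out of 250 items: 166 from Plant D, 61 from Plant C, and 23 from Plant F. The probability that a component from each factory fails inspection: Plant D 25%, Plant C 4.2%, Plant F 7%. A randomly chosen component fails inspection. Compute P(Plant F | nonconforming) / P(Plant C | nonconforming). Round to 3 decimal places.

0.628

By Bayes' rule, posterior ∝ prior × likelihood:
  Plant D: 0.664 × 0.25 = 0.166
  Plant C: 0.244 × 0.042 = 0.010248
  Plant F: 0.092 × 0.07 = 0.00644
Total = 0.182688.
The ratio is 0.00644 / 0.010248 (the normalizer cancels) = 0.628.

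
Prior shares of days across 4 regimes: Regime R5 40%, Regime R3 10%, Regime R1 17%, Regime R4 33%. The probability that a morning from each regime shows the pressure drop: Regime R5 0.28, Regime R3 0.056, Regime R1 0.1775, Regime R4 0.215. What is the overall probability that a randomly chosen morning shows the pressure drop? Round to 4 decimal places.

By Bayes' rule, posterior ∝ prior × likelihood:
  Regime R5: 0.4 × 0.28 = 0.112
  Regime R3: 0.1 × 0.056 = 0.0056
  Regime R1: 0.17 × 0.1775 = 0.030175
  Regime R4: 0.33 × 0.215 = 0.07095
P(drop) = 0.112 + 0.0056 + 0.030175 + 0.07095 = 0.218725 → 0.2187.

0.2187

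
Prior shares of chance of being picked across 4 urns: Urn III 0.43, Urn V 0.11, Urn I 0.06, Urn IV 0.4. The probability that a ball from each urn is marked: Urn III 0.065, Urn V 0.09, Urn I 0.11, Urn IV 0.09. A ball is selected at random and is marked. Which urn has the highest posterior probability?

Urn IV

Prior × likelihood for each hypothesis:
  Urn III: 0.43 × 0.065 = 0.02795
  Urn V: 0.11 × 0.09 = 0.0099
  Urn I: 0.06 × 0.11 = 0.0066
  Urn IV: 0.4 × 0.09 = 0.036
Normalizing constant = 0.08045.
Largest term belongs to Urn IV, so Urn IV is most probable.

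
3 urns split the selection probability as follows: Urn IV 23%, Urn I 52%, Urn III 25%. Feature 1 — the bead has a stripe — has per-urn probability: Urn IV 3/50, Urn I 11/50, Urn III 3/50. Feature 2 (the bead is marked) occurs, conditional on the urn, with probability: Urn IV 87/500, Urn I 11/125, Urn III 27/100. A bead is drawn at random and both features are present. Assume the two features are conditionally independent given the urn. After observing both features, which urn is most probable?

Compute prior × likelihood for every hypothesis:
  Urn IV: 0.23 × 0.06 × 0.174 = 0.0024012
  Urn I: 0.52 × 0.22 × 0.088 = 0.0100672
  Urn III: 0.25 × 0.06 × 0.27 = 0.00405
Sum = 0.0165184.
Largest term belongs to Urn I, so Urn I is most probable.

Urn I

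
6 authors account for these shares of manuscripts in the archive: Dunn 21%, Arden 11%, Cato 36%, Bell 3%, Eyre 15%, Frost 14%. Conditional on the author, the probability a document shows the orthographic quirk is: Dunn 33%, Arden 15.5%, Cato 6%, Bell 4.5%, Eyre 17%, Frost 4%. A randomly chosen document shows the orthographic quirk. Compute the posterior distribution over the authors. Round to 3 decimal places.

Prior × likelihood for each hypothesis:
  Dunn: 0.21 × 0.33 = 0.0693
  Arden: 0.11 × 0.155 = 0.01705
  Cato: 0.36 × 0.06 = 0.0216
  Bell: 0.03 × 0.045 = 0.00135
  Eyre: 0.15 × 0.17 = 0.0255
  Frost: 0.14 × 0.04 = 0.0056
Normalizing constant = 0.1404.
P(Dunn | quirk) = 0.0693/0.1404 ≈ 0.494
P(Arden | quirk) = 0.01705/0.1404 ≈ 0.121
P(Cato | quirk) = 0.0216/0.1404 ≈ 0.154
P(Bell | quirk) = 0.00135/0.1404 ≈ 0.010
P(Eyre | quirk) = 0.0255/0.1404 ≈ 0.182
P(Frost | quirk) = 0.0056/0.1404 ≈ 0.040

Dunn 0.494, Arden 0.121, Cato 0.154, Bell 0.010, Eyre 0.182, Frost 0.040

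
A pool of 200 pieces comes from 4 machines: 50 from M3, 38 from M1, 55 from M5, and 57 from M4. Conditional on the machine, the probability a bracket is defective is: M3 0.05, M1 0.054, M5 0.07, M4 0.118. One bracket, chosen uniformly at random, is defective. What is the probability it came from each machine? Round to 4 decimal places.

M3 0.1653, M1 0.1356, M5 0.2545, M4 0.4446

Prior × likelihood for each hypothesis:
  M3: 0.25 × 0.05 = 0.0125
  M1: 0.19 × 0.054 = 0.01026
  M5: 0.275 × 0.07 = 0.01925
  M4: 0.285 × 0.118 = 0.03363
Normalizing constant = 0.07564.
P(M3 | defective) = 0.0125/0.07564 ≈ 0.1653
P(M1 | defective) = 0.01026/0.07564 ≈ 0.1356
P(M5 | defective) = 0.01925/0.07564 ≈ 0.2545
P(M4 | defective) = 0.03363/0.07564 ≈ 0.4446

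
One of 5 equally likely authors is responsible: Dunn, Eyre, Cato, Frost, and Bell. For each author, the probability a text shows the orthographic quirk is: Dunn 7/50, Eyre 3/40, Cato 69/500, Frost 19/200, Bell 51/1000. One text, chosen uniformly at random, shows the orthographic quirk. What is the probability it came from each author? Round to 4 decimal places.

Since the prior is uniform, the posterior is proportional to the likelihood:
  Dunn: 0.14
  Eyre: 0.075
  Cato: 0.138
  Frost: 0.095
  Bell: 0.051
Normalizing constant = 0.499.
P(Dunn | quirk) = 0.14/0.499 ≈ 0.2806
P(Eyre | quirk) = 0.075/0.499 ≈ 0.1503
P(Cato | quirk) = 0.138/0.499 ≈ 0.2766
P(Frost | quirk) = 0.095/0.499 ≈ 0.1904
P(Bell | quirk) = 0.051/0.499 ≈ 0.1022

Dunn 0.2806, Eyre 0.1503, Cato 0.2766, Frost 0.1904, Bell 0.1022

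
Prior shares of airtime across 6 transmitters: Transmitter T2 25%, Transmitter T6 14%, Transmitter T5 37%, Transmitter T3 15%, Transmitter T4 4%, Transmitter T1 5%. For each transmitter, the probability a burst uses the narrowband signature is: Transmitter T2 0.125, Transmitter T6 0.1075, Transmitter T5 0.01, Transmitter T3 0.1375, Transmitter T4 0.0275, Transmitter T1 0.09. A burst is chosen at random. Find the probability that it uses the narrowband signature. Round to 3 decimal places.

0.076

Unnormalized posteriors (prior × likelihood):
  Transmitter T2: 0.25 × 0.125 = 0.03125
  Transmitter T6: 0.14 × 0.1075 = 0.01505
  Transmitter T5: 0.37 × 0.01 = 0.0037
  Transmitter T3: 0.15 × 0.1375 = 0.020625
  Transmitter T4: 0.04 × 0.0275 = 0.0011
  Transmitter T1: 0.05 × 0.09 = 0.0045
P(narrowband) = 0.03125 + 0.01505 + 0.0037 + 0.020625 + 0.0011 + 0.0045 = 0.076225 → 0.076.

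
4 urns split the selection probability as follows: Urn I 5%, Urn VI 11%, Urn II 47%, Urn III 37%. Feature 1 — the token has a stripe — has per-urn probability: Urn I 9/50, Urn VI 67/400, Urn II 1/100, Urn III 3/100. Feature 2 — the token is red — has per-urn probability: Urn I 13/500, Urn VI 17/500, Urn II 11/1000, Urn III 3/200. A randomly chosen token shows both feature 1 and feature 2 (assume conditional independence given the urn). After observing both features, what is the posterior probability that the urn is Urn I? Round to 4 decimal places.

By Bayes' rule, posterior ∝ prior × likelihood:
  Urn I: 0.05 × 0.18 × 0.026 = 0.000234
  Urn VI: 0.11 × 0.1675 × 0.034 = 0.00062645
  Urn II: 0.47 × 0.01 × 0.011 = 0.0000517
  Urn III: 0.37 × 0.03 × 0.015 = 0.0001665
Total = 0.00107865.
P(Urn I | evidence) = 0.000234 / 0.00107865 ≈ 0.2169.

0.2169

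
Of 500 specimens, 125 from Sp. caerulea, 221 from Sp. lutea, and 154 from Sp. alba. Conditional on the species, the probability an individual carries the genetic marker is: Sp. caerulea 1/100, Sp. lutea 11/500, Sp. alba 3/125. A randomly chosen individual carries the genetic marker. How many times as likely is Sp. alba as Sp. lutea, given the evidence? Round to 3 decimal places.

0.760

Prior × likelihood for each hypothesis:
  Sp. caerulea: 0.25 × 0.01 = 0.0025
  Sp. lutea: 0.442 × 0.022 = 0.009724
  Sp. alba: 0.308 × 0.024 = 0.007392
Total = 0.019616.
The ratio is 0.007392 / 0.009724 (the normalizer cancels) = 0.760.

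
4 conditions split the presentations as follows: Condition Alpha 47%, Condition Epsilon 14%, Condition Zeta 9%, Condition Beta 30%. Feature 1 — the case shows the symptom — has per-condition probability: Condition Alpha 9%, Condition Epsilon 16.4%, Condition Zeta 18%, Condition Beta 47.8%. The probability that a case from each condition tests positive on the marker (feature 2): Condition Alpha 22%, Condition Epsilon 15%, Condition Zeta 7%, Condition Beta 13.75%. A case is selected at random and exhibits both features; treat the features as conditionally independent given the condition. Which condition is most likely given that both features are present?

Unnormalized posteriors (prior × likelihood):
  Condition Alpha: 0.47 × 0.09 × 0.22 = 0.009306
  Condition Epsilon: 0.14 × 0.164 × 0.15 = 0.003444
  Condition Zeta: 0.09 × 0.18 × 0.07 = 0.001134
  Condition Beta: 0.3 × 0.478 × 0.1375 = 0.0197175
Normalizing constant = 0.0336015.
Largest term belongs to Condition Beta, so Condition Beta is most probable.

Condition Beta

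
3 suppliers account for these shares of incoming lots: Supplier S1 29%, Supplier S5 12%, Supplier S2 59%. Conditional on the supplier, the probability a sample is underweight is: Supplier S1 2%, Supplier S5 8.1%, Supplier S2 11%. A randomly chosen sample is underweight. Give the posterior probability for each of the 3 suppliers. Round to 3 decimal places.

Supplier S1 0.072, Supplier S5 0.121, Supplier S2 0.807

By Bayes' rule, posterior ∝ prior × likelihood:
  Supplier S1: 0.29 × 0.02 = 0.0058
  Supplier S5: 0.12 × 0.081 = 0.00972
  Supplier S2: 0.59 × 0.11 = 0.0649
Sum = 0.08042.
P(Supplier S1 | underweight) = 0.0058/0.08042 ≈ 0.072
P(Supplier S5 | underweight) = 0.00972/0.08042 ≈ 0.121
P(Supplier S2 | underweight) = 0.0649/0.08042 ≈ 0.807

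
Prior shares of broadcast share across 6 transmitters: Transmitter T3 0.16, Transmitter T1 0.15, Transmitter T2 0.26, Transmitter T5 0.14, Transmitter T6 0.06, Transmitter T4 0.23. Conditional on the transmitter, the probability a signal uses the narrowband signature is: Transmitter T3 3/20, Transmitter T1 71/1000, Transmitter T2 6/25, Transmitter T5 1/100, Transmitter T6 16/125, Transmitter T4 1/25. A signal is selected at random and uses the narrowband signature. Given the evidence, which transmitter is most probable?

Transmitter T2

Compute prior × likelihood for every hypothesis:
  Transmitter T3: 0.16 × 0.15 = 0.024
  Transmitter T1: 0.15 × 0.071 = 0.01065
  Transmitter T2: 0.26 × 0.24 = 0.0624
  Transmitter T5: 0.14 × 0.01 = 0.0014
  Transmitter T6: 0.06 × 0.128 = 0.00768
  Transmitter T4: 0.23 × 0.04 = 0.0092
Sum = 0.11533.
Largest term belongs to Transmitter T2, so Transmitter T2 is most probable.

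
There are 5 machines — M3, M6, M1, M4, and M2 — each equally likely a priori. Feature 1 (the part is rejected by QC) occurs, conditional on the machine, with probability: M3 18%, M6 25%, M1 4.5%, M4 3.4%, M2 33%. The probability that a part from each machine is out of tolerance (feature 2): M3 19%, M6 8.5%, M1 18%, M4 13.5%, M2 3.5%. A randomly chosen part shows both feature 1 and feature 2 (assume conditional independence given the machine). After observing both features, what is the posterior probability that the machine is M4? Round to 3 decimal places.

Since the prior is uniform, the posterior is proportional to the likelihood:
  M3: 0.18 × 0.19 = 0.0342
  M6: 0.25 × 0.085 = 0.02125
  M1: 0.045 × 0.18 = 0.0081
  M4: 0.034 × 0.135 = 0.00459
  M2: 0.33 × 0.035 = 0.01155
Normalizing constant = 0.07969.
P(M4 | evidence) = 0.00459 / 0.07969 ≈ 0.058.

0.058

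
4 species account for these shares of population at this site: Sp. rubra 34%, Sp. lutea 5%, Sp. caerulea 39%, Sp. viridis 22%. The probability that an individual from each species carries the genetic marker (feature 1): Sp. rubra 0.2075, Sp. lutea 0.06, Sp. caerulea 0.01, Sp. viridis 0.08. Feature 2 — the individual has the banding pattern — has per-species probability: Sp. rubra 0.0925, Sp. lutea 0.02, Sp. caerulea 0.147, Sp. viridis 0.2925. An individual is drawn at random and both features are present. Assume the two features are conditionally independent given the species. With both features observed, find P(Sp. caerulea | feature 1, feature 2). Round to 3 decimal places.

Prior × likelihood for each hypothesis:
  Sp. rubra: 0.34 × 0.2075 × 0.0925 = 0.006525875
  Sp. lutea: 0.05 × 0.06 × 0.02 = 0.00006
  Sp. caerulea: 0.39 × 0.01 × 0.147 = 0.0005733
  Sp. viridis: 0.22 × 0.08 × 0.2925 = 0.005148
Sum = 0.012307175.
P(Sp. caerulea | evidence) = 0.0005733 / 0.012307175 ≈ 0.047.

0.047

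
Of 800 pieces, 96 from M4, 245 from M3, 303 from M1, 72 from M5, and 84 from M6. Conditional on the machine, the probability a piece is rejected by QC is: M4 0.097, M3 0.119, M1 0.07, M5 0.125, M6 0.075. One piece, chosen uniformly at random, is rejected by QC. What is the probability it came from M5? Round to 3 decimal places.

0.120

Prior × likelihood for each hypothesis:
  M4: 0.12 × 0.097 = 0.01164
  M3: 0.30625 × 0.119 = 0.03644375
  M1: 0.37875 × 0.07 = 0.0265125
  M5: 0.09 × 0.125 = 0.01125
  M6: 0.105 × 0.075 = 0.007875
Normalizing constant = 0.09372125.
P(M5 | evidence) = 0.01125 / 0.09372125 ≈ 0.120.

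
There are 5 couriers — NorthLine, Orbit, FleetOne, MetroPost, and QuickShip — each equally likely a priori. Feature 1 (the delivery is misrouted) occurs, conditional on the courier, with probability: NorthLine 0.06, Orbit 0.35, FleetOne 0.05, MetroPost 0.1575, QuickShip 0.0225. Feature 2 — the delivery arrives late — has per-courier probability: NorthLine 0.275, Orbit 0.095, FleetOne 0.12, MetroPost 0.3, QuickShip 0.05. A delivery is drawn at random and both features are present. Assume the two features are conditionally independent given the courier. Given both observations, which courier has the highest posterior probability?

MetroPost

Since the prior is uniform, the posterior is proportional to the likelihood:
  NorthLine: 0.06 × 0.275 = 0.0165
  Orbit: 0.35 × 0.095 = 0.03325
  FleetOne: 0.05 × 0.12 = 0.006
  MetroPost: 0.1575 × 0.3 = 0.04725
  QuickShip: 0.0225 × 0.05 = 0.001125
Total = 0.104125.
Largest term belongs to MetroPost, so MetroPost is most probable.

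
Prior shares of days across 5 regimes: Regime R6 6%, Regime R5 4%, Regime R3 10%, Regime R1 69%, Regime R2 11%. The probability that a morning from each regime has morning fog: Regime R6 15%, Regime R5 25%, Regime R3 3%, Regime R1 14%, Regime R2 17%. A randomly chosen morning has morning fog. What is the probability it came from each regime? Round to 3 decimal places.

Unnormalized posteriors (prior × likelihood):
  Regime R6: 0.06 × 0.15 = 0.009
  Regime R5: 0.04 × 0.25 = 0.01
  Regime R3: 0.1 × 0.03 = 0.003
  Regime R1: 0.69 × 0.14 = 0.0966
  Regime R2: 0.11 × 0.17 = 0.0187
Normalizing constant = 0.1373.
P(Regime R6 | fog) = 0.009/0.1373 ≈ 0.066
P(Regime R5 | fog) = 0.01/0.1373 ≈ 0.073
P(Regime R3 | fog) = 0.003/0.1373 ≈ 0.022
P(Regime R1 | fog) = 0.0966/0.1373 ≈ 0.704
P(Regime R2 | fog) = 0.0187/0.1373 ≈ 0.136

Regime R6 0.066, Regime R5 0.073, Regime R3 0.022, Regime R1 0.704, Regime R2 0.136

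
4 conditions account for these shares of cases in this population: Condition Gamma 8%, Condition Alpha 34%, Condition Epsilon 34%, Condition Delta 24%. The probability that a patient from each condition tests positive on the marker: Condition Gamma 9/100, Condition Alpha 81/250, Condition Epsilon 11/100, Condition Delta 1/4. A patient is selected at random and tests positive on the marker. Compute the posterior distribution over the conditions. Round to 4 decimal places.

Condition Gamma 0.0335, Condition Alpha 0.5129, Condition Epsilon 0.1741, Condition Delta 0.2794

Compute prior × likelihood for every hypothesis:
  Condition Gamma: 0.08 × 0.09 = 0.0072
  Condition Alpha: 0.34 × 0.324 = 0.11016
  Condition Epsilon: 0.34 × 0.11 = 0.0374
  Condition Delta: 0.24 × 0.25 = 0.06
Normalizing constant = 0.21476.
P(Condition Gamma | marker-positive) = 0.0072/0.21476 ≈ 0.0335
P(Condition Alpha | marker-positive) = 0.11016/0.21476 ≈ 0.5129
P(Condition Epsilon | marker-positive) = 0.0374/0.21476 ≈ 0.1741
P(Condition Delta | marker-positive) = 0.06/0.21476 ≈ 0.2794
(Check: 0.0335+0.5129+0.1741+0.2794 = 0.9999.)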